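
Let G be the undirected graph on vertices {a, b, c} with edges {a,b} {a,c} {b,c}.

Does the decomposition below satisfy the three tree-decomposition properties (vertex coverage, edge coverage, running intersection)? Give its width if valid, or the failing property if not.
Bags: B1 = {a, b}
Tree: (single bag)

A tree decomposition must satisfy three properties: every vertex lies in some bag; for every edge, both endpoints lie together in some bag; and for every vertex, the bags containing it form a connected subtree. Here vertex c appears in no bag, so the decomposition is invalid.

No — vertex c appears in no bag.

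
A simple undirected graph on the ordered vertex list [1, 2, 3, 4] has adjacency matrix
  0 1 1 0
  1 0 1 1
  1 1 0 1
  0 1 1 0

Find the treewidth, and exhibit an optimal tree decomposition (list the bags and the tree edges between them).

The largest bag has 3 vertices, giving width 2; this decomposition certifies tw(G) ≤ 2. For the lower bound, the 3 vertices {1, 2, 3} are pairwise adjacent, and any tree decomposition puts a clique entirely inside one bag — forcing width ≥ 2. Combining the bounds, tw(G) = 2.

Treewidth 2.
One such decomposition:
Bags: B1 = {1, 2, 3}  B2 = {2, 3, 4}
Tree: B1–B2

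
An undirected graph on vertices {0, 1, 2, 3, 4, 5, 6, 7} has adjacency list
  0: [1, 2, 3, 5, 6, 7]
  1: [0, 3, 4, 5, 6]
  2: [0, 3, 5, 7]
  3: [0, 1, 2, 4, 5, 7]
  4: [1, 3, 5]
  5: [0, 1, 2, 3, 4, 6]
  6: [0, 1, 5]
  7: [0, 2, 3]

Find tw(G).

A width-3 tree decomposition is:
Bags: B1 = {0, 1, 3, 5}  B2 = {0, 2, 3, 5}  B3 = {0, 2, 3, 7}  B4 = {1, 3, 4, 5}  B5 = {0, 1, 5, 6}
Tree: B1–B2, B2–B3, B1–B4, B1–B5
Each bag holds 4 vertices, so the decomposition has width 3, which upper-bounds the treewidth. Conversely, {0, 1, 3, 5} is a clique of size 4, and the vertices of any clique must share a bag in every tree decomposition; so some bag has ≥ 4 vertices and tw(G) ≥ 3. Therefore the treewidth is 3.

3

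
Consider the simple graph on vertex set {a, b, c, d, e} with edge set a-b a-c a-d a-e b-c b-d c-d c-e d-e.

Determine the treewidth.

3

A width-3 tree decomposition is:
Bags: B1 = {a, b, c, d}  B2 = {a, c, d, e}
Tree: B1–B2
Each bag holds 4 vertices, so the decomposition has width 3, which upper-bounds the treewidth. For the lower bound, the 4 vertices {a, c, d, e} are pairwise adjacent, and any tree decomposition puts a clique entirely inside one bag — forcing width ≥ 3. The upper and lower bounds meet at 3, so that is the treewidth.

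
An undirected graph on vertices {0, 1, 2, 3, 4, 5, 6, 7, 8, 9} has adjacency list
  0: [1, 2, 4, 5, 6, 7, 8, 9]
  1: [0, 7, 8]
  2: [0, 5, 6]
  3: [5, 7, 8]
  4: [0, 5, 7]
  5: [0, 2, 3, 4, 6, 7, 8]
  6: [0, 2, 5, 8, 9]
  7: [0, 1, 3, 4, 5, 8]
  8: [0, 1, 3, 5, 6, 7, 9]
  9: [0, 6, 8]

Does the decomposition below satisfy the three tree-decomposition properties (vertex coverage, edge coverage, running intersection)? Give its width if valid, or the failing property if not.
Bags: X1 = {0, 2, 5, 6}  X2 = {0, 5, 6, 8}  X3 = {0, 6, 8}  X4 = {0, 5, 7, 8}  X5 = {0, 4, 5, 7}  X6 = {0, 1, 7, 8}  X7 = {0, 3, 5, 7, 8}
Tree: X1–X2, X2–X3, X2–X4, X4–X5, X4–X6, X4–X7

No — vertex 9 appears in no bag.

A tree decomposition must satisfy three properties: every vertex lies in some bag; for every edge, both endpoints lie together in some bag; and for every vertex, the bags containing it form a connected subtree. Here vertex 9 appears in no bag, so the decomposition is invalid.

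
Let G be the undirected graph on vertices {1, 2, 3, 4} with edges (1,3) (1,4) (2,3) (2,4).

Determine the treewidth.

2

A width-2 tree decomposition is:
Bags: B1 = {1, 2, 3}  B2 = {1, 2, 4}
Tree: B1–B2
The largest bag has 3 vertices, giving width 2; this decomposition certifies tw(G) ≤ 2. The edges 1–3–2–4–1 form a cycle, so G is not a tree and its treewidth is at least 2. Combining the bounds, tw(G) = 2.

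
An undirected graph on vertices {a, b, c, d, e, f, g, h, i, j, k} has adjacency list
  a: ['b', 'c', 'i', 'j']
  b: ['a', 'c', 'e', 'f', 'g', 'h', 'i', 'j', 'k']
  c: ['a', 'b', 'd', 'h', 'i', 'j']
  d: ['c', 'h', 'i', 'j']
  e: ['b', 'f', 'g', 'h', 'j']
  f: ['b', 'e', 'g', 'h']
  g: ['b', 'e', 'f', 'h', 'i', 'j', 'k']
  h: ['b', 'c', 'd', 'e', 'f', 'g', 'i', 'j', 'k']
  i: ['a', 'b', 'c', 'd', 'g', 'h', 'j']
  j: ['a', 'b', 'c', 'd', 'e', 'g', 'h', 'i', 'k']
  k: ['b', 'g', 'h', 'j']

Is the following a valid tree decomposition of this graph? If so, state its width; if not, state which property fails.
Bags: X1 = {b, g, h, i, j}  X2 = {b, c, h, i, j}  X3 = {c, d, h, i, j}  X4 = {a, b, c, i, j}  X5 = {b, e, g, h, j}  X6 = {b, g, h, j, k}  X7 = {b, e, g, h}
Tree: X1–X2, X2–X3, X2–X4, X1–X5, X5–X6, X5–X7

A tree decomposition must satisfy three properties: every vertex lies in some bag; for every edge, both endpoints lie together in some bag; and for every vertex, the bags containing it form a connected subtree. Here vertex f appears in no bag, so the decomposition is invalid.

No — vertex f appears in no bag.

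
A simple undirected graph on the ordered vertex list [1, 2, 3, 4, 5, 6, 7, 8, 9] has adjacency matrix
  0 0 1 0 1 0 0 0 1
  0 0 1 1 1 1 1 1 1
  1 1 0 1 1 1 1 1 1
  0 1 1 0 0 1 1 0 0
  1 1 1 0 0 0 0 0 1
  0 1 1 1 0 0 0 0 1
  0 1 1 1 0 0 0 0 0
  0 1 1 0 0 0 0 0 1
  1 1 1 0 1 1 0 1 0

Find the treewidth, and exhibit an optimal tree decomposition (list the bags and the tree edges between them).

Each bag holds 4 vertices, so the decomposition has width 3, which upper-bounds the treewidth. For the lower bound, the 4 vertices {1, 3, 5, 9} are pairwise adjacent, and any tree decomposition puts a clique entirely inside one bag — forcing width ≥ 3. The upper and lower bounds meet at 3, so that is the treewidth.

Treewidth 3.
Bags: B1 = {2, 3, 5, 9}  B2 = {2, 3, 6, 9}  B3 = {1, 3, 5, 9}  B4 = {2, 3, 4, 6}  B5 = {2, 3, 8, 9}  B6 = {2, 3, 4, 7}
Tree: B1–B2, B1–B3, B2–B4, B2–B5, B4–B6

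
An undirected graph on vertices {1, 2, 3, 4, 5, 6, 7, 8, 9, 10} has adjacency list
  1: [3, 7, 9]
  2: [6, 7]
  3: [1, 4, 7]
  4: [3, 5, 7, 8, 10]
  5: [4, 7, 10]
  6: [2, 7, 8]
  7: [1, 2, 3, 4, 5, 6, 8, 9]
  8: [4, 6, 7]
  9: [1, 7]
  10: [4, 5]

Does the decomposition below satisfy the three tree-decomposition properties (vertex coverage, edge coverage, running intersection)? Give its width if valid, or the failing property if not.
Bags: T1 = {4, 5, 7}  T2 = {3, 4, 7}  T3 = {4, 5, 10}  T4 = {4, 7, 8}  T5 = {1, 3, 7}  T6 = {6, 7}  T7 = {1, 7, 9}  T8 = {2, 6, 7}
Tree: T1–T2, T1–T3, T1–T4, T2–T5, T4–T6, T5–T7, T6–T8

A tree decomposition must satisfy three properties: every vertex lies in some bag; for every edge, both endpoints lie together in some bag; and for every vertex, the bags containing it form a connected subtree. Here edge (8,6) lies in no bag, so the decomposition is invalid.

No — edge (8,6) lies in no bag.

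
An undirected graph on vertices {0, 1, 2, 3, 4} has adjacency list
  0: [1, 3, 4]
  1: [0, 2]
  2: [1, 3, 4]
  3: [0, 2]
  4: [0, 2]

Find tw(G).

2

A width-2 tree decomposition is:
Bags: B1 = {0, 2, 3}  B2 = {0, 2, 4}  B3 = {0, 1, 2}
Tree: B1–B2, B2–B3
Every bag has size at most 3, so the width is 3 − 1 = 2 and tw(G) ≤ 2. Since 3–0–4–2–3 is a cycle in G, G is not acyclic. Forests are exactly the graphs of treewidth ≤ 1, so tw(G) ≥ 2. Therefore the treewidth is 2.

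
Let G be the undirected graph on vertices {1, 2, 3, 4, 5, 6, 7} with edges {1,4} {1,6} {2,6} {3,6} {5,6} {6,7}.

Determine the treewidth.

1

A width-1 tree decomposition is:
Bags: B1 = {2, 6}  B2 = {6, 7}  B3 = {1, 6}  B4 = {1, 4}  B5 = {3, 6}  B6 = {5, 6}
Tree: B1–B2, B1–B3, B3–B4, B1–B5, B1–B6
The largest bag has 2 vertices, giving width 1; this decomposition certifies tw(G) ≤ 1. Any graph with an edge has treewidth ≥ 1, and G has the edge 6–2. The upper and lower bounds meet at 1, so that is the treewidth.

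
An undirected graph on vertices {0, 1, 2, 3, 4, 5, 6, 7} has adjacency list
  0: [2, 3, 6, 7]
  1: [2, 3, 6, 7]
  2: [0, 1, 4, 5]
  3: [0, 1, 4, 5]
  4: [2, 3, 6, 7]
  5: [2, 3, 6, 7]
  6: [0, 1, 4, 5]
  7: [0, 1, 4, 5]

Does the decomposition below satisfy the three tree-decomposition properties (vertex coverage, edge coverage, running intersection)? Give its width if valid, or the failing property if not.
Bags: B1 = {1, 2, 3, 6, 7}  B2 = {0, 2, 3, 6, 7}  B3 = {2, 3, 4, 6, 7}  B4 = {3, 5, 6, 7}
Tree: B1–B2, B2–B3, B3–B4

A tree decomposition must satisfy three properties: every vertex lies in some bag; for every edge, both endpoints lie together in some bag; and for every vertex, the bags containing it form a connected subtree. Here edge (2,5) lies in no bag, so the decomposition is invalid.

No — edge (2,5) lies in no bag.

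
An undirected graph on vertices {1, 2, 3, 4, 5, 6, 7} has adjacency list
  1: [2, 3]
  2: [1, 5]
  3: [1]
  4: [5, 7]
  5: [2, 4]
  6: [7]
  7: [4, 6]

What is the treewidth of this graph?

A width-1 tree decomposition is:
Bags: B1 = {6, 7}  B2 = {4, 7}  B3 = {4, 5}  B4 = {2, 5}  B5 = {1, 2}  B6 = {1, 3}
Tree: B1–B2, B2–B3, B3–B4, B4–B5, B5–B6
Each bag holds 2 vertices, so the decomposition has width 1, which upper-bounds the treewidth. Any graph with an edge has treewidth ≥ 1, and G has the edge 6–7. Combining the bounds, tw(G) = 1.

1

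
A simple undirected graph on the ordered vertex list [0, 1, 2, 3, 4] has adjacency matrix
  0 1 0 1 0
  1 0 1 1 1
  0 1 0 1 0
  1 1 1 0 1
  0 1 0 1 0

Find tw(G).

A width-2 tree decomposition is:
Bags: B1 = {1, 2, 3}  B2 = {0, 1, 3}  B3 = {1, 3, 4}
Tree: B1–B2, B1–B3
Every bag has size at most 3, so the width is 3 − 1 = 2 and tw(G) ≤ 2. On the other hand G contains the 3-clique {0, 1, 3}. A clique must lie in a single bag of any decomposition, so no decomposition can have width below 2. Hence tw(G) = 2 exactly.

2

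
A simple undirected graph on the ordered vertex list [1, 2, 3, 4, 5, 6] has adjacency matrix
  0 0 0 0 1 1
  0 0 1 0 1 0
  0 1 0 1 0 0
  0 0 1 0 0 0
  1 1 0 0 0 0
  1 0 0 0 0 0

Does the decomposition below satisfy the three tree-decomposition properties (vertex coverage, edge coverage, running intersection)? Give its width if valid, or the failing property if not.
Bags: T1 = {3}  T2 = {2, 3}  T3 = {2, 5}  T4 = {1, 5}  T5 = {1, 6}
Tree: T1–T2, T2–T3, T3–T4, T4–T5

A tree decomposition must satisfy three properties: every vertex lies in some bag; for every edge, both endpoints lie together in some bag; and for every vertex, the bags containing it form a connected subtree. Here vertex 4 appears in no bag, so the decomposition is invalid.

No — vertex 4 appears in no bag.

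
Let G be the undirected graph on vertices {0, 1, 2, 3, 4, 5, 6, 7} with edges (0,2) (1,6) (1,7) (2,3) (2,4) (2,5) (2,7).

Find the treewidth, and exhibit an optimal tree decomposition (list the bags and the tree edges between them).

The largest bag has 2 vertices, giving width 1; this decomposition certifies tw(G) ≤ 1. Since G has at least one edge (e.g. 2–7), it is not an edgeless graph, so tw(G) ≥ 1. Combining the bounds, tw(G) = 1.

Treewidth 1.
Bags: B1 = {2, 7}  B2 = {2, 3}  B3 = {0, 2}  B4 = {2, 5}  B5 = {2, 4}  B6 = {1, 7}  B7 = {1, 6}
Tree: B1–B2, B1–B3, B2–B4, B1–B5, B1–B6, B6–B7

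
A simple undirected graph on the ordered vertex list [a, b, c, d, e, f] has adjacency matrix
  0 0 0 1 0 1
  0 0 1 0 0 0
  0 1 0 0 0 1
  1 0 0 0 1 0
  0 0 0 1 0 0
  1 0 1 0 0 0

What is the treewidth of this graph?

A width-1 tree decomposition is:
Bags: B1 = {d, e}  B2 = {a, d}  B3 = {a, f}  B4 = {c, f}  B5 = {b, c}
Tree: B1–B2, B2–B3, B3–B4, B4–B5
The largest bag has 2 vertices, giving width 1; this decomposition certifies tw(G) ≤ 1. Since G has at least one edge (e.g. e–d), it is not an edgeless graph, so tw(G) ≥ 1. Therefore the treewidth is 1.

1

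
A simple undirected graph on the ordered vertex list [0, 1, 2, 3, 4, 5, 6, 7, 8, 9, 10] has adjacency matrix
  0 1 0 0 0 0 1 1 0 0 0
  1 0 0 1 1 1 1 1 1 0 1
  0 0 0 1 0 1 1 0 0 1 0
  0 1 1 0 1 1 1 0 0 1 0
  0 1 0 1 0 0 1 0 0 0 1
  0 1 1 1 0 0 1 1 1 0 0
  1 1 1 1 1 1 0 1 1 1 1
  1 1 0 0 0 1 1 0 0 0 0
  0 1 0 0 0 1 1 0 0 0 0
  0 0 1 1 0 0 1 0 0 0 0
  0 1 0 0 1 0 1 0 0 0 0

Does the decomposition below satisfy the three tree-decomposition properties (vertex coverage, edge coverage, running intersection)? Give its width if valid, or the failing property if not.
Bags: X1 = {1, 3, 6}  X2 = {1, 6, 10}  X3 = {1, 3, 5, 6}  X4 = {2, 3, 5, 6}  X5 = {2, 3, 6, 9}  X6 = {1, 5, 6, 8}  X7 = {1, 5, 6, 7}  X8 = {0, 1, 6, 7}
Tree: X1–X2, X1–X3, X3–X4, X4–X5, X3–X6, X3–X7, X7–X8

A tree decomposition must satisfy three properties: every vertex lies in some bag; for every edge, both endpoints lie together in some bag; and for every vertex, the bags containing it form a connected subtree. Here vertex 4 appears in no bag, so the decomposition is invalid.

No — vertex 4 appears in no bag.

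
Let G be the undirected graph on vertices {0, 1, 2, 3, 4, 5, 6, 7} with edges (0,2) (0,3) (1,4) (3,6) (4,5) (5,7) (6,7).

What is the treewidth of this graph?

A width-1 tree decomposition is:
Bags: B1 = {1, 4}  B2 = {4, 5}  B3 = {5, 7}  B4 = {6, 7}  B5 = {3, 6}  B6 = {0, 3}  B7 = {0, 2}
Tree: B1–B2, B2–B3, B3–B4, B4–B5, B5–B6, B6–B7
The largest bag has 2 vertices, giving width 1; this decomposition certifies tw(G) ≤ 1. G has an edge, so its treewidth is at least 1. Therefore the treewidth is 1.

1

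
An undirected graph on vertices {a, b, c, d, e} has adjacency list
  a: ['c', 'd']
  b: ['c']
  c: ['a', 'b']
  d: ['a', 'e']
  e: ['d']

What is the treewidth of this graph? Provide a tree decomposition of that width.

Each bag holds 2 vertices, so the decomposition has width 1, which upper-bounds the treewidth. Any graph with an edge has treewidth ≥ 1, and G has the edge b–c. Therefore the treewidth is 1.

Treewidth 1.
One such decomposition:
Bags: B1 = {b, c}  B2 = {a, c}  B3 = {a, d}  B4 = {d, e}
Tree: B1–B2, B2–B3, B3–B4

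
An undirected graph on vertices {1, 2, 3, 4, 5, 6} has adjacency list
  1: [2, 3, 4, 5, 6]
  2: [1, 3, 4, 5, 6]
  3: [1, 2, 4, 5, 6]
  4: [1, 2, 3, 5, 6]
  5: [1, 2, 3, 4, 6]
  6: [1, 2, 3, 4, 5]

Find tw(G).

5

A width-5 tree decomposition is:
Bags: B1 = {1, 2, 3, 4, 5, 6}
Tree: (single bag)
A single bag containing all 6 vertices is trivially a valid decomposition of width 5. For the lower bound, the 6 vertices {1, 2, 3, 4, 5, 6} are pairwise adjacent, and any tree decomposition puts a clique entirely inside one bag — forcing width ≥ 5. Hence tw(G) = 5 exactly.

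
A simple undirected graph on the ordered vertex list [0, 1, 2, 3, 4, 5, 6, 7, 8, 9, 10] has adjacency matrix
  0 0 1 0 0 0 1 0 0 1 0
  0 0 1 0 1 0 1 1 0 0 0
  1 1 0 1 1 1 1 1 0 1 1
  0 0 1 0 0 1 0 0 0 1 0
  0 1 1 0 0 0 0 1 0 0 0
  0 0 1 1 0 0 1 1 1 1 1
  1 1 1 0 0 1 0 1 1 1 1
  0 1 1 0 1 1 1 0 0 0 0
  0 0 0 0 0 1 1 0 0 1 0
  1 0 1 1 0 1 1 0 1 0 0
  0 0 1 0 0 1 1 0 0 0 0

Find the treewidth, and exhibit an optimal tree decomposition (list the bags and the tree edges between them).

Treewidth 3.
One such decomposition:
Bags: B1 = {2, 5, 6, 7}  B2 = {2, 5, 6, 9}  B3 = {2, 5, 6, 10}  B4 = {5, 6, 8, 9}  B5 = {1, 2, 6, 7}  B6 = {2, 3, 5, 9}  B7 = {1, 2, 4, 7}  B8 = {0, 2, 6, 9}
Tree: B1–B2, B1–B3, B2–B4, B1–B5, B2–B6, B5–B7, B2–B8

The largest bag has 4 vertices, giving width 3; this decomposition certifies tw(G) ≤ 3. Conversely, {5, 6, 8, 9} is a clique of size 4, and the vertices of any clique must share a bag in every tree decomposition; so some bag has ≥ 4 vertices and tw(G) ≥ 3. Combining the bounds, tw(G) = 3.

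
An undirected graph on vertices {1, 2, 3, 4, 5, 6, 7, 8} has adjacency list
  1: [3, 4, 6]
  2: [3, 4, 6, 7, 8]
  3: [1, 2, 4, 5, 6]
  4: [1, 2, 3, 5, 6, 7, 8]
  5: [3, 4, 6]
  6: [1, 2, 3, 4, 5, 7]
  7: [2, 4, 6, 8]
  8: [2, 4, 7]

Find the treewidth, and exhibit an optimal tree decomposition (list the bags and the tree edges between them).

Treewidth 3.
Bags: B1 = {2, 3, 4, 6}  B2 = {3, 4, 5, 6}  B3 = {2, 4, 6, 7}  B4 = {1, 3, 4, 6}  B5 = {2, 4, 7, 8}
Tree: B1–B2, B1–B3, B2–B4, B3–B5

The largest bag has 4 vertices, giving width 3; this decomposition certifies tw(G) ≤ 3. On the other hand G contains the 4-clique {2, 4, 7, 8}. A clique must lie in a single bag of any decomposition, so no decomposition can have width below 3. Combining the bounds, tw(G) = 3.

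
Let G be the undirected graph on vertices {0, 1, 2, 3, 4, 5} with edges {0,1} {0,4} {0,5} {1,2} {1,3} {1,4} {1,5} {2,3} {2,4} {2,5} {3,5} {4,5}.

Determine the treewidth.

3

A width-3 tree decomposition is:
Bags: B1 = {0, 1, 4, 5}  B2 = {1, 2, 4, 5}  B3 = {1, 2, 3, 5}
Tree: B1–B2, B2–B3
Every bag has size at most 4, so the width is 4 − 1 = 3 and tw(G) ≤ 3. For the lower bound, the 4 vertices {0, 1, 4, 5} are pairwise adjacent, and any tree decomposition puts a clique entirely inside one bag — forcing width ≥ 3. Therefore the treewidth is 3.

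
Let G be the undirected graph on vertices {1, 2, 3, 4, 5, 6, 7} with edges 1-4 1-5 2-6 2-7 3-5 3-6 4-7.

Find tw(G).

A width-2 tree decomposition is:
Bags: B1 = {2, 4, 7}  B2 = {2, 4, 6}  B3 = {3, 4, 6}  B4 = {3, 4, 5}  B5 = {1, 4, 5}
Tree: B1–B2, B2–B3, B3–B4, B4–B5
Each bag holds 3 vertices, so the decomposition has width 2, which upper-bounds the treewidth. For the lower bound, G contains the cycle 4–7–2–6–3–5–1–4, so G is not a forest; only forests have treewidth ≤ 1, hence tw(G) ≥ 2. Combining the bounds, tw(G) = 2.

2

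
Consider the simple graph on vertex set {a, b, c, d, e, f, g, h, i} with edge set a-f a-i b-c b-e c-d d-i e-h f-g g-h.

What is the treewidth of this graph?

A width-2 tree decomposition is:
Bags: B1 = {c, d, i}  B2 = {b, c, i}  B3 = {b, e, i}  B4 = {e, h, i}  B5 = {g, h, i}  B6 = {f, g, i}  B7 = {a, f, i}
Tree: B1–B2, B2–B3, B3–B4, B4–B5, B5–B6, B6–B7
Every bag has size at most 3, so the width is 3 − 1 = 2 and tw(G) ≤ 2. Since i–d–c–b–e–h–g–f–a–i is a cycle in G, G is not acyclic. Forests are exactly the graphs of treewidth ≤ 1, so tw(G) ≥ 2. The upper and lower bounds meet at 2, so that is the treewidth.

2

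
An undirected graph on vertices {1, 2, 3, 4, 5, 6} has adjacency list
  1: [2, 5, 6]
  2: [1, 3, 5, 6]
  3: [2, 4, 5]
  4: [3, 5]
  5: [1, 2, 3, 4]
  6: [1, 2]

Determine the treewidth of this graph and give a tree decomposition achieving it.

The largest bag has 3 vertices, giving width 2; this decomposition certifies tw(G) ≤ 2. Conversely, {1, 2, 5} is a clique of size 3, and the vertices of any clique must share a bag in every tree decomposition; so some bag has ≥ 3 vertices and tw(G) ≥ 2. Combining the bounds, tw(G) = 2.

Treewidth 2.
Bags: B1 = {1, 2, 5}  B2 = {2, 3, 5}  B3 = {3, 4, 5}  B4 = {1, 2, 6}
Tree: B1–B2, B2–B3, B1–B4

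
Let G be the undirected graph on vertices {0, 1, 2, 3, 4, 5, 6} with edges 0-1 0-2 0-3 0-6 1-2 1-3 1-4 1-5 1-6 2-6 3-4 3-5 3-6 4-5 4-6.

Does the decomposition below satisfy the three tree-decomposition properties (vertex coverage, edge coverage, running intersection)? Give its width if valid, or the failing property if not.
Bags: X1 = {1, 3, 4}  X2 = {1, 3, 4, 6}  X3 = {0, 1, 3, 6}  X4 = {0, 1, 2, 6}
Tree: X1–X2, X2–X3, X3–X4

No — vertex 5 appears in no bag.

A tree decomposition must satisfy three properties: every vertex lies in some bag; for every edge, both endpoints lie together in some bag; and for every vertex, the bags containing it form a connected subtree. Here vertex 5 appears in no bag, so the decomposition is invalid.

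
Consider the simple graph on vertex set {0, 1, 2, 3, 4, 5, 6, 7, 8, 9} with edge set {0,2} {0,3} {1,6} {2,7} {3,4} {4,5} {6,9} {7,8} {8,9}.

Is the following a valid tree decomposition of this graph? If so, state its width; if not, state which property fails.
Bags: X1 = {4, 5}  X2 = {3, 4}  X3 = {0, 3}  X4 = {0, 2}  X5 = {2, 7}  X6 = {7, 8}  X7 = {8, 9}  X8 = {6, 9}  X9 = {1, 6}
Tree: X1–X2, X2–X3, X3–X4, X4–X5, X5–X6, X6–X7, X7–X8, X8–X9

Yes; width 1.

Every vertex of G appears in some bag (union = {0, 1, 2, 3, 4, 5, 6, 7, 8, 9}); every edge is covered by a bag; and for each vertex v the set of bags containing v is connected in the bag tree. The decomposition is therefore valid. The largest bag has 2 vertices, so the width is 1.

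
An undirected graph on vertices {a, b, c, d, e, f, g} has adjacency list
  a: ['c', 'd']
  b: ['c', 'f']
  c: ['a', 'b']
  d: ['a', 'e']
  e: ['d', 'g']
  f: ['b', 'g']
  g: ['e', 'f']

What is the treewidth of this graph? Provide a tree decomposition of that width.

Each bag holds 3 vertices, so the decomposition has width 2, which upper-bounds the treewidth. The edges b–f–g–e–d–a–c–b form a cycle, so G is not a tree and its treewidth is at least 2. Hence tw(G) = 2 exactly.

Treewidth 2.
One optimal decomposition is:
Bags: B1 = {b, f, g}  B2 = {b, e, g}  B3 = {b, d, e}  B4 = {a, b, d}  B5 = {a, b, c}
Tree: B1–B2, B2–B3, B3–B4, B4–B5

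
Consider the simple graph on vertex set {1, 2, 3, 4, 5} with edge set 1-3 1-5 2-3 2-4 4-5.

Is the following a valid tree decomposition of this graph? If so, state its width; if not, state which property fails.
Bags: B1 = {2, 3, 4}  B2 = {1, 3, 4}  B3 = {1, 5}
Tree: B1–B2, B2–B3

A tree decomposition must satisfy three properties: every vertex lies in some bag; for every edge, both endpoints lie together in some bag; and for every vertex, the bags containing it form a connected subtree. Here edge (4,5) lies in no bag, so the decomposition is invalid.

No — edge (4,5) lies in no bag.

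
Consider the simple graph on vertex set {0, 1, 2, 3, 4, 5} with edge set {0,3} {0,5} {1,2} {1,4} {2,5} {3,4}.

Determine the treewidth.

2

A width-2 tree decomposition is:
Bags: B1 = {0, 3, 4}  B2 = {0, 1, 4}  B3 = {0, 1, 2}  B4 = {0, 2, 5}
Tree: B1–B2, B2–B3, B3–B4
Every bag has size at most 3, so the width is 3 − 1 = 2 and tw(G) ≤ 2. The edges 0–3–4–1–2–5–0 form a cycle, so G is not a tree and its treewidth is at least 2. The upper and lower bounds meet at 2, so that is the treewidth.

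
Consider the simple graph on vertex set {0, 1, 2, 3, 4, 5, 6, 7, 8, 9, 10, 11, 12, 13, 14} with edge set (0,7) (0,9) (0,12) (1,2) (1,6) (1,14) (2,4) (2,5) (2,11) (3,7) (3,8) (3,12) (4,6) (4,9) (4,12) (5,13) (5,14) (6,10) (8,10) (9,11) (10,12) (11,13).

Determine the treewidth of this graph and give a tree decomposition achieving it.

Treewidth 3.
One optimal decomposition is:
Bags: B1 = {1, 5, 13, 14}  B2 = {1, 2, 5, 13}  B3 = {1, 2, 11, 13}  B4 = {1, 2, 6, 11}  B5 = {2, 4, 6, 11}  B6 = {4, 6, 9, 11}  B7 = {4, 6, 9, 10}  B8 = {4, 9, 10, 12}  B9 = {0, 9, 10, 12}  B10 = {0, 8, 10, 12}  B11 = {0, 3, 8, 12}  B12 = {0, 3, 7, 8}
Tree: B1–B2, B2–B3, B3–B4, B4–B5, B5–B6, B6–B7, B7–B8, B8–B9, B9–B10, B10–B11, B11–B12

Every bag has size at most 4, so the width is 4 − 1 = 3 and tw(G) ≤ 3. For the lower bound: the 4 vertex sets {5,13,14}, {1}, {2}, {4,6,9,11} are disjoint, each induces a connected subgraph, and every pair is joined by at least one edge of G. Contracting each set to a single vertex therefore yields K_{4} as a minor, and since treewidth is minor-monotone, tw(G) ≥ tw(K_{4}) = 3. Therefore the treewidth is 3.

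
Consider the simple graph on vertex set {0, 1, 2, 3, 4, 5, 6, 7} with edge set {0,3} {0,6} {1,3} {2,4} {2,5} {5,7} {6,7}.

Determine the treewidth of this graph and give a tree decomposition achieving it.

Treewidth 1.
One optimal decomposition is:
Bags: B1 = {2, 4}  B2 = {2, 5}  B3 = {5, 7}  B4 = {6, 7}  B5 = {0, 6}  B6 = {0, 3}  B7 = {1, 3}
Tree: B1–B2, B2–B3, B3–B4, B4–B5, B5–B6, B6–B7

Each bag holds 2 vertices, so the decomposition has width 1, which upper-bounds the treewidth. Any graph with an edge has treewidth ≥ 1, and G has the edge 4–2. Hence tw(G) = 1 exactly.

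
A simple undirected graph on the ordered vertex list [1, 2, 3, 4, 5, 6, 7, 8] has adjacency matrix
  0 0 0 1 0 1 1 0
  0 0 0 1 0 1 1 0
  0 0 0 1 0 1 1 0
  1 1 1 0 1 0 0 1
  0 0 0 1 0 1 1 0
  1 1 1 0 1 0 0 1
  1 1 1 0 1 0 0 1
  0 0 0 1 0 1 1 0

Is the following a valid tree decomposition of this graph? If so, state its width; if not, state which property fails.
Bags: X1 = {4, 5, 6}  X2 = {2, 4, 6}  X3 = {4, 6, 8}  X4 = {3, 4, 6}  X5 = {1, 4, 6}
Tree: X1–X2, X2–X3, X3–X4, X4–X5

No — vertex 7 appears in no bag.

A tree decomposition must satisfy three properties: every vertex lies in some bag; for every edge, both endpoints lie together in some bag; and for every vertex, the bags containing it form a connected subtree. Here vertex 7 appears in no bag, so the decomposition is invalid.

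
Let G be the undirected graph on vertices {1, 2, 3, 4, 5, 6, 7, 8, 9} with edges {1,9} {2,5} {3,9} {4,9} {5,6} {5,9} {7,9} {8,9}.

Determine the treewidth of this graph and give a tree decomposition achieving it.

Each bag holds 2 vertices, so the decomposition has width 1, which upper-bounds the treewidth. G has an edge, so its treewidth is at least 1. The upper and lower bounds meet at 1, so that is the treewidth.

Treewidth 1.
One optimal decomposition is:
Bags: B1 = {1, 9}  B2 = {3, 9}  B3 = {7, 9}  B4 = {5, 9}  B5 = {4, 9}  B6 = {5, 6}  B7 = {2, 5}  B8 = {8, 9}
Tree: B1–B2, B1–B3, B2–B4, B1–B5, B4–B6, B6–B7, B3–B8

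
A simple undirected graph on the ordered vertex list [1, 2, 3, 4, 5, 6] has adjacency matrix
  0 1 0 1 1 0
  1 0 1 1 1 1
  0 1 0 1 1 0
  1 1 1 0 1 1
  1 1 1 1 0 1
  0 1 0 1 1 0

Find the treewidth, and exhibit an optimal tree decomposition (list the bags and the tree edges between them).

Each bag holds 4 vertices, so the decomposition has width 3, which upper-bounds the treewidth. Conversely, {1, 2, 4, 5} is a clique of size 4, and the vertices of any clique must share a bag in every tree decomposition; so some bag has ≥ 4 vertices and tw(G) ≥ 3. The upper and lower bounds meet at 3, so that is the treewidth.

Treewidth 3.
One optimal decomposition is:
Bags: B1 = {1, 2, 4, 5}  B2 = {2, 3, 4, 5}  B3 = {2, 4, 5, 6}
Tree: B1–B2, B1–B3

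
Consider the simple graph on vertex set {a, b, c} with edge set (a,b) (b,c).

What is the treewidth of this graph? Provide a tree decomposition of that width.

Each bag holds 2 vertices, so the decomposition has width 1, which upper-bounds the treewidth. G has an edge, so its treewidth is at least 1. Therefore the treewidth is 1.

Treewidth 1.
One such decomposition:
Bags: B1 = {a, b}  B2 = {b, c}
Tree: B1–B2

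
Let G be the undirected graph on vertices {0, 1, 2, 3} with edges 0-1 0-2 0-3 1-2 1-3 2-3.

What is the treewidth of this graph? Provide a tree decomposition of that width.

With just one bag of size 4, the width is 4 − 1 = 3, so tw(G) ≤ 3. For the lower bound, the 4 vertices {0, 1, 2, 3} are pairwise adjacent, and any tree decomposition puts a clique entirely inside one bag — forcing width ≥ 3. Combining the bounds, tw(G) = 3.

Treewidth 3.
One such decomposition:
Bags: B1 = {0, 1, 2, 3}
Tree: (single bag)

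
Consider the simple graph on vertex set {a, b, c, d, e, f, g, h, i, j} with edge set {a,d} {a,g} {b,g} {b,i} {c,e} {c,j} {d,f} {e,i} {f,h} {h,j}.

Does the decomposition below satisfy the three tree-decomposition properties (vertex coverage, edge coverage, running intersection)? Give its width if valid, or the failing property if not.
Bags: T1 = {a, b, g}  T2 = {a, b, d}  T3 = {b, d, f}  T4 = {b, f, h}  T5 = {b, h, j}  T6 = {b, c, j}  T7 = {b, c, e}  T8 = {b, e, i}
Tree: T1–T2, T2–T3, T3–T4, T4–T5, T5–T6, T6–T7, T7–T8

Yes; width 2.

Every vertex of G appears in some bag (union = {a, b, c, d, e, f, g, h, i, j}); every edge is covered by a bag; and for each vertex v the set of bags containing v is connected in the bag tree. The decomposition is therefore valid. The largest bag has 3 vertices, so the width is 2.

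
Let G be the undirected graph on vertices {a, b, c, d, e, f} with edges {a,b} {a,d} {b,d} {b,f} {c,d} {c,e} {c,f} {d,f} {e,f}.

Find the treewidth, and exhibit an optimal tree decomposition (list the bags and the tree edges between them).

Treewidth 2.
One such decomposition:
Bags: B1 = {b, d, f}  B2 = {a, b, d}  B3 = {c, d, f}  B4 = {c, e, f}
Tree: B1–B2, B1–B3, B3–B4

The largest bag has 3 vertices, giving width 2; this decomposition certifies tw(G) ≤ 2. For the lower bound, the 3 vertices {a, b, d} are pairwise adjacent, and any tree decomposition puts a clique entirely inside one bag — forcing width ≥ 2. Therefore the treewidth is 2.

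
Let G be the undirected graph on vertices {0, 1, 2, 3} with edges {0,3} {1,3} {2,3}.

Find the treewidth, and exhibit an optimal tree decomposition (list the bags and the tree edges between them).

Every bag has size at most 2, so the width is 2 − 1 = 1 and tw(G) ≤ 1. G has an edge, so its treewidth is at least 1. The upper and lower bounds meet at 1, so that is the treewidth.

Treewidth 1.
One optimal decomposition is:
Bags: B1 = {1, 3}  B2 = {0, 3}  B3 = {2, 3}
Tree: B1–B2, B1–B3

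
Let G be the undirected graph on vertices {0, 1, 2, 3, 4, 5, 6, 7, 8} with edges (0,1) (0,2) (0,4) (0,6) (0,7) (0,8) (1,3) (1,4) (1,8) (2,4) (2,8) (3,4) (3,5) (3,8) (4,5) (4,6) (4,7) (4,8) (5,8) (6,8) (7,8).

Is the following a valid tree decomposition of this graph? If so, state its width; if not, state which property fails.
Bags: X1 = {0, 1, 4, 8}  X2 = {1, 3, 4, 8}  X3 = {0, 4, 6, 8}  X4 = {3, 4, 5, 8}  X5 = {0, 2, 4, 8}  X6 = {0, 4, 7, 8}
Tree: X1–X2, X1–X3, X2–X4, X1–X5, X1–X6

Checking the three conditions: (i) the bags cover all of {0, 1, 2, 3, 4, 5, 6, 7, 8}; (ii) for each edge, some bag contains both endpoints; (iii) the bags containing any fixed vertex form a subtree. All hold, so the decomposition is valid with width 4 − 1 = 3.

Yes; width 3.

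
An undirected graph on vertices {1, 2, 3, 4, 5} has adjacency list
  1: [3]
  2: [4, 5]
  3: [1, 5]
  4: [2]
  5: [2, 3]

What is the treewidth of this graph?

A width-1 tree decomposition is:
Bags: B1 = {2, 4}  B2 = {2, 5}  B3 = {3, 5}  B4 = {1, 3}
Tree: B1–B2, B2–B3, B3–B4
The largest bag has 2 vertices, giving width 1; this decomposition certifies tw(G) ≤ 1. Since G has at least one edge (e.g. 4–2), it is not an edgeless graph, so tw(G) ≥ 1. Combining the bounds, tw(G) = 1.

1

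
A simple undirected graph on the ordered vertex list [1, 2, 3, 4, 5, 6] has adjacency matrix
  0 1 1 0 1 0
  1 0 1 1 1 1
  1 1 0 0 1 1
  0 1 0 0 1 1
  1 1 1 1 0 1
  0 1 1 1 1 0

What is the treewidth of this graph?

A width-3 tree decomposition is:
Bags: B1 = {1, 2, 3, 5}  B2 = {2, 3, 5, 6}  B3 = {2, 4, 5, 6}
Tree: B1–B2, B2–B3
The largest bag has 4 vertices, giving width 3; this decomposition certifies tw(G) ≤ 3. For the lower bound, the 4 vertices {1, 2, 3, 5} are pairwise adjacent, and any tree decomposition puts a clique entirely inside one bag — forcing width ≥ 3. Combining the bounds, tw(G) = 3.

3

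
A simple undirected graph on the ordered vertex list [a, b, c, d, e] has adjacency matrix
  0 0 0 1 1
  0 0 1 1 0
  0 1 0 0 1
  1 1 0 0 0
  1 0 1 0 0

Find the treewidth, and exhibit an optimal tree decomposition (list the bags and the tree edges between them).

Each bag holds 3 vertices, so the decomposition has width 2, which upper-bounds the treewidth. Since c–e–a–d–b–c is a cycle in G, G is not acyclic. Forests are exactly the graphs of treewidth ≤ 1, so tw(G) ≥ 2. Therefore the treewidth is 2.

Treewidth 2.
One optimal decomposition is:
Bags: B1 = {a, c, e}  B2 = {a, c, d}  B3 = {b, c, d}
Tree: B1–B2, B2–B3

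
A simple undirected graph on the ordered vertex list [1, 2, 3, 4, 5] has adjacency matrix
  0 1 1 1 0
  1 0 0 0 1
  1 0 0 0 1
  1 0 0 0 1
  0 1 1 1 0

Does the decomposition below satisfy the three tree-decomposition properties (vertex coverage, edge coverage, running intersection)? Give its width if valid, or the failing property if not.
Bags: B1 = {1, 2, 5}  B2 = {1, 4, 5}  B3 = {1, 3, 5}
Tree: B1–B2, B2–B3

Yes; width 2.

Vertex coverage: the bags together contain {1, 2, 3, 4, 5}, the full vertex set. Edge coverage: each edge of G has both endpoints in at least one bag. Running intersection: for every vertex, the bags containing it form a connected subtree. All three properties hold, so this is a valid tree decomposition of width max|bag| − 1 = 2, and hence tw(G) ≤ 2.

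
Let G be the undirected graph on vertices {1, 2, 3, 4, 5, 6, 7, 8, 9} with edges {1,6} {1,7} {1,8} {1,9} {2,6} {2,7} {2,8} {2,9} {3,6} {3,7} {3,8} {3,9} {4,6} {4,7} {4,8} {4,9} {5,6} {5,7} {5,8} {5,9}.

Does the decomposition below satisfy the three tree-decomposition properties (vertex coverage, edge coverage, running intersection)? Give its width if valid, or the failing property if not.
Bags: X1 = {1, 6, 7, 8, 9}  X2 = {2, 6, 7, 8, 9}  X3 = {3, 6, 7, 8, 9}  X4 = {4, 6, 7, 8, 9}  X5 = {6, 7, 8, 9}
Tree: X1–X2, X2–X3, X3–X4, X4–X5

A tree decomposition must satisfy three properties: every vertex lies in some bag; for every edge, both endpoints lie together in some bag; and for every vertex, the bags containing it form a connected subtree. Here vertex 5 appears in no bag, so the decomposition is invalid.

No — vertex 5 appears in no bag.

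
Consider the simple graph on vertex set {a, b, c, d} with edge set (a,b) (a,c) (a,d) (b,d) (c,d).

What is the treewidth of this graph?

2

A width-2 tree decomposition is:
Bags: B1 = {a, b, d}  B2 = {a, c, d}
Tree: B1–B2
Every bag has size at most 3, so the width is 3 − 1 = 2 and tw(G) ≤ 2. Conversely, {a, c, d} is a clique of size 3, and the vertices of any clique must share a bag in every tree decomposition; so some bag has ≥ 3 vertices and tw(G) ≥ 2. Hence tw(G) = 2 exactly.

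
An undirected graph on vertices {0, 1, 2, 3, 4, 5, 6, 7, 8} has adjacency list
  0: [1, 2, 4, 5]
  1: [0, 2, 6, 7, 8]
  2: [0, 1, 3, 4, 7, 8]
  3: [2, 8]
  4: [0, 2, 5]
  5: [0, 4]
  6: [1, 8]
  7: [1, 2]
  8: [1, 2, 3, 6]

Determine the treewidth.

2

A width-2 tree decomposition is:
Bags: B1 = {0, 2, 4}  B2 = {0, 1, 2}  B3 = {1, 2, 8}  B4 = {1, 6, 8}  B5 = {2, 3, 8}  B6 = {1, 2, 7}  B7 = {0, 4, 5}
Tree: B1–B2, B2–B3, B3–B4, B3–B5, B2–B6, B1–B7
Each bag holds 3 vertices, so the decomposition has width 2, which upper-bounds the treewidth. On the other hand G contains the 3-clique {0, 1, 2}. A clique must lie in a single bag of any decomposition, so no decomposition can have width below 2. Therefore the treewidth is 2.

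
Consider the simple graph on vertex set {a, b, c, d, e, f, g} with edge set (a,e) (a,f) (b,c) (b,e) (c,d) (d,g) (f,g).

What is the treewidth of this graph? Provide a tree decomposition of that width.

The largest bag has 3 vertices, giving width 2; this decomposition certifies tw(G) ≤ 2. For the lower bound, G contains the cycle c–b–e–a–f–g–d–c, so G is not a forest; only forests have treewidth ≤ 1, hence tw(G) ≥ 2. The upper and lower bounds meet at 2, so that is the treewidth.

Treewidth 2.
One optimal decomposition is:
Bags: B1 = {b, c, e}  B2 = {a, c, e}  B3 = {a, c, f}  B4 = {c, f, g}  B5 = {c, d, g}
Tree: B1–B2, B2–B3, B3–B4, B4–B5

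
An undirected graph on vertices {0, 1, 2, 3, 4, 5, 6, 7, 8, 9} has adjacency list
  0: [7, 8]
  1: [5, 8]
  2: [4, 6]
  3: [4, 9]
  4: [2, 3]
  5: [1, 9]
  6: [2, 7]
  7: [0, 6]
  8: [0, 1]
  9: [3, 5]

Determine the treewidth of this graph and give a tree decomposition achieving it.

Treewidth 2.
One such decomposition:
Bags: B1 = {3, 5, 9}  B2 = {3, 4, 5}  B3 = {2, 4, 5}  B4 = {2, 5, 6}  B5 = {5, 6, 7}  B6 = {0, 5, 7}  B7 = {0, 5, 8}  B8 = {1, 5, 8}
Tree: B1–B2, B2–B3, B3–B4, B4–B5, B5–B6, B6–B7, B7–B8

The largest bag has 3 vertices, giving width 2; this decomposition certifies tw(G) ≤ 2. The edges 5–9–3–4–2–6–7–0–8–1–5 form a cycle, so G is not a tree and its treewidth is at least 2. Combining the bounds, tw(G) = 2.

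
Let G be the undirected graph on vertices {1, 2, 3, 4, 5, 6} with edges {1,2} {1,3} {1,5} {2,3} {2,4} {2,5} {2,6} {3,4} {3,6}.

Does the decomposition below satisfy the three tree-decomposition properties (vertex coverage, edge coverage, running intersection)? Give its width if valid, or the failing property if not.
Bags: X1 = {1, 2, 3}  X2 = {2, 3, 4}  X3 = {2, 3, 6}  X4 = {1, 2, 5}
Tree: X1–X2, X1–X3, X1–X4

Checking the three conditions: (i) the bags cover all of {1, 2, 3, 4, 5, 6}; (ii) for each edge, some bag contains both endpoints; (iii) the bags containing any fixed vertex form a subtree. All hold, so the decomposition is valid with width 3 − 1 = 2.

Yes; width 2.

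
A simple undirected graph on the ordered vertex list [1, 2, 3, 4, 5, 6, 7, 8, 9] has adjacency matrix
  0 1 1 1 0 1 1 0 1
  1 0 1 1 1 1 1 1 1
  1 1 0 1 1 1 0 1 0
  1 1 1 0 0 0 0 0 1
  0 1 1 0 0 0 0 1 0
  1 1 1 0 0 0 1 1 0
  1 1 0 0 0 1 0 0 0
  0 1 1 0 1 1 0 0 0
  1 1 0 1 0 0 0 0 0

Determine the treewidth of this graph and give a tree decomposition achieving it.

The largest bag has 4 vertices, giving width 3; this decomposition certifies tw(G) ≤ 3. For the lower bound, the 4 vertices {2, 3, 5, 8} are pairwise adjacent, and any tree decomposition puts a clique entirely inside one bag — forcing width ≥ 3. The upper and lower bounds meet at 3, so that is the treewidth.

Treewidth 3.
Bags: B1 = {2, 3, 6, 8}  B2 = {1, 2, 3, 6}  B3 = {1, 2, 3, 4}  B4 = {2, 3, 5, 8}  B5 = {1, 2, 4, 9}  B6 = {1, 2, 6, 7}
Tree: B1–B2, B2–B3, B1–B4, B3–B5, B2–B6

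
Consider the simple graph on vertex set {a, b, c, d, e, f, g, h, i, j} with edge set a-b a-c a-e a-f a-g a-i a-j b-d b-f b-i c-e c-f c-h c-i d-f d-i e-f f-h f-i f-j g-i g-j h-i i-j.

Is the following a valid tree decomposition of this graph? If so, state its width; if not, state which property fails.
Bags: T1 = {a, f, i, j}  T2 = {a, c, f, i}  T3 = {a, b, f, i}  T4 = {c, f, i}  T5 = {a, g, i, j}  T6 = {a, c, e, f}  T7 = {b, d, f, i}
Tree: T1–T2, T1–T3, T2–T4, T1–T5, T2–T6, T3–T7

A tree decomposition must satisfy three properties: every vertex lies in some bag; for every edge, both endpoints lie together in some bag; and for every vertex, the bags containing it form a connected subtree. Here vertex h appears in no bag, so the decomposition is invalid.

No — vertex h appears in no bag.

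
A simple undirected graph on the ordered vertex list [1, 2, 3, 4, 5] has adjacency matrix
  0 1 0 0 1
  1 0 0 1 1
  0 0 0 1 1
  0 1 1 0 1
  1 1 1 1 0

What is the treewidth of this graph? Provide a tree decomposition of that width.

Treewidth 2.
One such decomposition:
Bags: B1 = {2, 4, 5}  B2 = {3, 4, 5}  B3 = {1, 2, 5}
Tree: B1–B2, B1–B3

The largest bag has 3 vertices, giving width 2; this decomposition certifies tw(G) ≤ 2. Conversely, {1, 2, 5} is a clique of size 3, and the vertices of any clique must share a bag in every tree decomposition; so some bag has ≥ 3 vertices and tw(G) ≥ 2. The upper and lower bounds meet at 2, so that is the treewidth.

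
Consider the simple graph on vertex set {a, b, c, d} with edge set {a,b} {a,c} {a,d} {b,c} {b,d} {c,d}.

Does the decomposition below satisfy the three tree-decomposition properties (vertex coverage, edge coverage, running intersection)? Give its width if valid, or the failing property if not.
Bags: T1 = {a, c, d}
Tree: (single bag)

No — vertex b appears in no bag.

A tree decomposition must satisfy three properties: every vertex lies in some bag; for every edge, both endpoints lie together in some bag; and for every vertex, the bags containing it form a connected subtree. Here vertex b appears in no bag, so the decomposition is invalid.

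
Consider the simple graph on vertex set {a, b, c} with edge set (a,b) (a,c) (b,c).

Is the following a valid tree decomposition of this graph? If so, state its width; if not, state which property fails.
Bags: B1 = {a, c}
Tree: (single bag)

A tree decomposition must satisfy three properties: every vertex lies in some bag; for every edge, both endpoints lie together in some bag; and for every vertex, the bags containing it form a connected subtree. Here vertex b appears in no bag, so the decomposition is invalid.

No — vertex b appears in no bag.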